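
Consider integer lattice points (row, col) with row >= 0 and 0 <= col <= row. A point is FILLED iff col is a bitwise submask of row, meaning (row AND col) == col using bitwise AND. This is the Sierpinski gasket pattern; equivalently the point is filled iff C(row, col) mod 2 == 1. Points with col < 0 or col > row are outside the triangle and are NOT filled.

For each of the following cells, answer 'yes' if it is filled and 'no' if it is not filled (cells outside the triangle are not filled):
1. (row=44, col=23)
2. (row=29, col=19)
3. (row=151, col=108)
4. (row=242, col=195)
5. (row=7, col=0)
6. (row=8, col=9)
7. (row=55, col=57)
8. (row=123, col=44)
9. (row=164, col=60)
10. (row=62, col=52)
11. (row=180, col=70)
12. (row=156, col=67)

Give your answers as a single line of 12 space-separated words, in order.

Answer: no no no no yes no no no no yes no no

Derivation:
(44,23): row=0b101100, col=0b10111, row AND col = 0b100 = 4; 4 != 23 -> empty
(29,19): row=0b11101, col=0b10011, row AND col = 0b10001 = 17; 17 != 19 -> empty
(151,108): row=0b10010111, col=0b1101100, row AND col = 0b100 = 4; 4 != 108 -> empty
(242,195): row=0b11110010, col=0b11000011, row AND col = 0b11000010 = 194; 194 != 195 -> empty
(7,0): row=0b111, col=0b0, row AND col = 0b0 = 0; 0 == 0 -> filled
(8,9): col outside [0, 8] -> not filled
(55,57): col outside [0, 55] -> not filled
(123,44): row=0b1111011, col=0b101100, row AND col = 0b101000 = 40; 40 != 44 -> empty
(164,60): row=0b10100100, col=0b111100, row AND col = 0b100100 = 36; 36 != 60 -> empty
(62,52): row=0b111110, col=0b110100, row AND col = 0b110100 = 52; 52 == 52 -> filled
(180,70): row=0b10110100, col=0b1000110, row AND col = 0b100 = 4; 4 != 70 -> empty
(156,67): row=0b10011100, col=0b1000011, row AND col = 0b0 = 0; 0 != 67 -> empty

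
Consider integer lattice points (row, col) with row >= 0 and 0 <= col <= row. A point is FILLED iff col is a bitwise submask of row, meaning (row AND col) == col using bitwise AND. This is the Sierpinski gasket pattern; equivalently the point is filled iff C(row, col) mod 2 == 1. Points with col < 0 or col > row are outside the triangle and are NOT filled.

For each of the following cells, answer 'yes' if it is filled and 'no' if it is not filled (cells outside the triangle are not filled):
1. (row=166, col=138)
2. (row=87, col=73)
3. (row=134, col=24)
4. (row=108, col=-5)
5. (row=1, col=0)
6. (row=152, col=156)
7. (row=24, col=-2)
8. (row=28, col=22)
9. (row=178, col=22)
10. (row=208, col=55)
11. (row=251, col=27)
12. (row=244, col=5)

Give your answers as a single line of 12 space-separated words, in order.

(166,138): row=0b10100110, col=0b10001010, row AND col = 0b10000010 = 130; 130 != 138 -> empty
(87,73): row=0b1010111, col=0b1001001, row AND col = 0b1000001 = 65; 65 != 73 -> empty
(134,24): row=0b10000110, col=0b11000, row AND col = 0b0 = 0; 0 != 24 -> empty
(108,-5): col outside [0, 108] -> not filled
(1,0): row=0b1, col=0b0, row AND col = 0b0 = 0; 0 == 0 -> filled
(152,156): col outside [0, 152] -> not filled
(24,-2): col outside [0, 24] -> not filled
(28,22): row=0b11100, col=0b10110, row AND col = 0b10100 = 20; 20 != 22 -> empty
(178,22): row=0b10110010, col=0b10110, row AND col = 0b10010 = 18; 18 != 22 -> empty
(208,55): row=0b11010000, col=0b110111, row AND col = 0b10000 = 16; 16 != 55 -> empty
(251,27): row=0b11111011, col=0b11011, row AND col = 0b11011 = 27; 27 == 27 -> filled
(244,5): row=0b11110100, col=0b101, row AND col = 0b100 = 4; 4 != 5 -> empty

Answer: no no no no yes no no no no no yes no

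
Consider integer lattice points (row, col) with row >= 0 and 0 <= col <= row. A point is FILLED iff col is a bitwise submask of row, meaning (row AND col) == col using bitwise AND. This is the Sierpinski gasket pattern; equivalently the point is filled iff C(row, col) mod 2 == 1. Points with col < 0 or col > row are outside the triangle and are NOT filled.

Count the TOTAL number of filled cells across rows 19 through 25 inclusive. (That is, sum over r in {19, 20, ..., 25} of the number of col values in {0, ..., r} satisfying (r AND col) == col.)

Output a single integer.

r19=10011 pc3: +8 =8
r20=10100 pc2: +4 =12
r21=10101 pc3: +8 =20
r22=10110 pc3: +8 =28
r23=10111 pc4: +16 =44
r24=11000 pc2: +4 =48
r25=11001 pc3: +8 =56

Answer: 56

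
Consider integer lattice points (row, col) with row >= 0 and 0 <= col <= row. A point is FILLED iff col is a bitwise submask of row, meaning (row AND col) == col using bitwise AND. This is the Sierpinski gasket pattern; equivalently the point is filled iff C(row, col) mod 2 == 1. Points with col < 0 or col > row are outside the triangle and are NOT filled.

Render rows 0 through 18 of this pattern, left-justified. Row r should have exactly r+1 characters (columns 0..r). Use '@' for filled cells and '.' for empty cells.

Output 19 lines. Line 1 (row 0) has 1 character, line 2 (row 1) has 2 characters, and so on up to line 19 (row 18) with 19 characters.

Answer: @
@@
@.@
@@@@
@...@
@@..@@
@.@.@.@
@@@@@@@@
@.......@
@@......@@
@.@.....@.@
@@@@....@@@@
@...@...@...@
@@..@@..@@..@@
@.@.@.@.@.@.@.@
@@@@@@@@@@@@@@@@
@...............@
@@..............@@
@.@.............@.@

Derivation:
r0=0: @
r1=1: @@
r2=10: @.@
r3=11: @@@@
r4=100: @...@
r5=101: @@..@@
r6=110: @.@.@.@
r7=111: @@@@@@@@
r8=1000: @.......@
r9=1001: @@......@@
r10=1010: @.@.....@.@
r11=1011: @@@@....@@@@
r12=1100: @...@...@...@
r13=1101: @@..@@..@@..@@
r14=1110: @.@.@.@.@.@.@.@
r15=1111: @@@@@@@@@@@@@@@@
r16=10000: @...............@
r17=10001: @@..............@@
r18=10010: @.@.............@.@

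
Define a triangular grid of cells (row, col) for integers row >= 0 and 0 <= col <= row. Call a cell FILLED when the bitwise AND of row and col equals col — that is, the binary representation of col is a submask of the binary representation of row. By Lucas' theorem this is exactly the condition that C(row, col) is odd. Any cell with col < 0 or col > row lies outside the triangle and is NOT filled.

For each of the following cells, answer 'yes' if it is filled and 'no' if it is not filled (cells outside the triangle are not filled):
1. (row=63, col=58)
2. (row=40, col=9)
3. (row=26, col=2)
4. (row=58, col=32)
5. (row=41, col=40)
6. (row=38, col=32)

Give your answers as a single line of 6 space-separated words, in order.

(63,58): row=0b111111, col=0b111010, row AND col = 0b111010 = 58; 58 == 58 -> filled
(40,9): row=0b101000, col=0b1001, row AND col = 0b1000 = 8; 8 != 9 -> empty
(26,2): row=0b11010, col=0b10, row AND col = 0b10 = 2; 2 == 2 -> filled
(58,32): row=0b111010, col=0b100000, row AND col = 0b100000 = 32; 32 == 32 -> filled
(41,40): row=0b101001, col=0b101000, row AND col = 0b101000 = 40; 40 == 40 -> filled
(38,32): row=0b100110, col=0b100000, row AND col = 0b100000 = 32; 32 == 32 -> filled

Answer: yes no yes yes yes yes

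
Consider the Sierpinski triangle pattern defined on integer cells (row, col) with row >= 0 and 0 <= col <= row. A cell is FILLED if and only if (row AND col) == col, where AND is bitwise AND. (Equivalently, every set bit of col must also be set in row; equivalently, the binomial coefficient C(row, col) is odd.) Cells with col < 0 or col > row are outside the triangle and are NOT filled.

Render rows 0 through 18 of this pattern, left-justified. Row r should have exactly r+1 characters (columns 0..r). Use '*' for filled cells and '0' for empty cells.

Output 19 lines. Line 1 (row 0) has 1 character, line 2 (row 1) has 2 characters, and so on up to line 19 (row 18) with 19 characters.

Answer: *
**
*0*
****
*000*
**00**
*0*0*0*
********
*0000000*
**000000**
*0*00000*0*
****0000****
*000*000*000*
**00**00**00**
*0*0*0*0*0*0*0*
****************
*000000000000000*
**00000000000000**
*0*0000000000000*0*

Derivation:
r0=0: *
r1=1: **
r2=10: *0*
r3=11: ****
r4=100: *000*
r5=101: **00**
r6=110: *0*0*0*
r7=111: ********
r8=1000: *0000000*
r9=1001: **000000**
r10=1010: *0*00000*0*
r11=1011: ****0000****
r12=1100: *000*000*000*
r13=1101: **00**00**00**
r14=1110: *0*0*0*0*0*0*0*
r15=1111: ****************
r16=10000: *000000000000000*
r17=10001: **00000000000000**
r18=10010: *0*0000000000000*0*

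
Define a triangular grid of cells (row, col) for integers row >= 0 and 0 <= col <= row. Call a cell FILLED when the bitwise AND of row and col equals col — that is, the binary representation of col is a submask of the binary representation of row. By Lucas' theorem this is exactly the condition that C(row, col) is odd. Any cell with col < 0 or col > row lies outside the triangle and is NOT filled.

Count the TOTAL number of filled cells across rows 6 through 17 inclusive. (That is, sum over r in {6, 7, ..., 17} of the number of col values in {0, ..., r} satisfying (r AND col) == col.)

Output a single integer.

Answer: 72

Derivation:
r6=110 pc2: +4 =4
r7=111 pc3: +8 =12
r8=1000 pc1: +2 =14
r9=1001 pc2: +4 =18
r10=1010 pc2: +4 =22
r11=1011 pc3: +8 =30
r12=1100 pc2: +4 =34
r13=1101 pc3: +8 =42
r14=1110 pc3: +8 =50
r15=1111 pc4: +16 =66
r16=10000 pc1: +2 =68
r17=10001 pc2: +4 =72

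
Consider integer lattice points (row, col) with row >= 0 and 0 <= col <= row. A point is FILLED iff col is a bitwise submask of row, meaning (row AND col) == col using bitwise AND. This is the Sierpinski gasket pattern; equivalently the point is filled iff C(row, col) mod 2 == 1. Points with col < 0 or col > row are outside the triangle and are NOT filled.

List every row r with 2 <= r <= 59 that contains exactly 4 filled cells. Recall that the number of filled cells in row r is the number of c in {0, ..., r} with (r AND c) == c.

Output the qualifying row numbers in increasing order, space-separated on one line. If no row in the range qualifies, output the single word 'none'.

Answer: 3 5 6 9 10 12 17 18 20 24 33 34 36 40 48

Derivation:
Row r has 2^popcount(r) filled cells, so we need popcount(r) = log2(4) = 2.
Scan r = 2..59 and keep those with exactly 2 one-bits:
r=2=10 popcount=1 -> skip
r=3=11 popcount=2 -> KEEP
r=4=100 popcount=1 -> skip
r=5=101 popcount=2 -> KEEP
r=6=110 popcount=2 -> KEEP
r=7=111 popcount=3 -> skip
r=8=1000 popcount=1 -> skip
r=9=1001 popcount=2 -> KEEP
r=10=1010 popcount=2 -> KEEP
r=11=1011 popcount=3 -> skip
r=12=1100 popcount=2 -> KEEP
r=13=1101 popcount=3 -> skip
r=14=1110 popcount=3 -> skip
r=15=1111 popcount=4 -> skip
r=16=10000 popcount=1 -> skip
r=17=10001 popcount=2 -> KEEP
r=18=10010 popcount=2 -> KEEP
r=19=10011 popcount=3 -> skip
r=20=10100 popcount=2 -> KEEP
r=21=10101 popcount=3 -> skip
r=22=10110 popcount=3 -> skip
r=23=10111 popcount=4 -> skip
r=24=11000 popcount=2 -> KEEP
r=25=11001 popcount=3 -> skip
r=26=11010 popcount=3 -> skip
r=27=11011 popcount=4 -> skip
r=28=11100 popcount=3 -> skip
r=29=11101 popcount=4 -> skip
r=30=11110 popcount=4 -> skip
r=31=11111 popcount=5 -> skip
r=32=100000 popcount=1 -> skip
r=33=100001 popcount=2 -> KEEP
r=34=100010 popcount=2 -> KEEP
r=35=100011 popcount=3 -> skip
r=36=100100 popcount=2 -> KEEP
r=37=100101 popcount=3 -> skip
r=38=100110 popcount=3 -> skip
r=39=100111 popcount=4 -> skip
r=40=101000 popcount=2 -> KEEP
r=41=101001 popcount=3 -> skip
r=42=101010 popcount=3 -> skip
r=43=101011 popcount=4 -> skip
r=44=101100 popcount=3 -> skip
r=45=101101 popcount=4 -> skip
r=46=101110 popcount=4 -> skip
r=47=101111 popcount=5 -> skip
r=48=110000 popcount=2 -> KEEP
r=49=110001 popcount=3 -> skip
r=50=110010 popcount=3 -> skip
r=51=110011 popcount=4 -> skip
r=52=110100 popcount=3 -> skip
r=53=110101 popcount=4 -> skip
r=54=110110 popcount=4 -> skip
r=55=110111 popcount=5 -> skip
r=56=111000 popcount=3 -> skip
r=57=111001 popcount=4 -> skip
r=58=111010 popcount=4 -> skip
r=59=111011 popcount=5 -> skip
Kept rows: 3 5 6 9 10 12 17 18 20 24 33 34 36 40 48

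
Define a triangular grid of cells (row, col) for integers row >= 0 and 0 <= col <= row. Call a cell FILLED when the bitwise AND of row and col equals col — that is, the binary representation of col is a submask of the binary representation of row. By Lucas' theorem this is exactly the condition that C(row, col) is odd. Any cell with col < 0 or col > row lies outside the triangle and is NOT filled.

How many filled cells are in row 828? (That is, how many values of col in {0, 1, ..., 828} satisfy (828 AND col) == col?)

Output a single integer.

828 in binary = 1100111100
popcount(828) = number of 1-bits in 1100111100 = 6
A col c satisfies (828 AND c) == c iff every set bit of c is also set in 828; each of the 6 set bits of 828 can independently be on or off in c.
count = 2^6 = 64

Answer: 64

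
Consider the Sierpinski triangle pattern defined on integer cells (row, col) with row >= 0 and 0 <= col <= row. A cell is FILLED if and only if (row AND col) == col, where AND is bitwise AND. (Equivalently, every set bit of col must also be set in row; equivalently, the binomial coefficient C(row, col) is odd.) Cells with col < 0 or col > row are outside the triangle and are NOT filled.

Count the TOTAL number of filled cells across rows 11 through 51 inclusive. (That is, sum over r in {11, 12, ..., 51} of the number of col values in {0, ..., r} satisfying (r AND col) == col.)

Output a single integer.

Answer: 404

Derivation:
r11=1011 pc3: +8 =8
r12=1100 pc2: +4 =12
r13=1101 pc3: +8 =20
r14=1110 pc3: +8 =28
r15=1111 pc4: +16 =44
r16=10000 pc1: +2 =46
r17=10001 pc2: +4 =50
r18=10010 pc2: +4 =54
r19=10011 pc3: +8 =62
r20=10100 pc2: +4 =66
r21=10101 pc3: +8 =74
r22=10110 pc3: +8 =82
r23=10111 pc4: +16 =98
r24=11000 pc2: +4 =102
r25=11001 pc3: +8 =110
r26=11010 pc3: +8 =118
r27=11011 pc4: +16 =134
r28=11100 pc3: +8 =142
r29=11101 pc4: +16 =158
r30=11110 pc4: +16 =174
r31=11111 pc5: +32 =206
r32=100000 pc1: +2 =208
r33=100001 pc2: +4 =212
r34=100010 pc2: +4 =216
r35=100011 pc3: +8 =224
r36=100100 pc2: +4 =228
r37=100101 pc3: +8 =236
r38=100110 pc3: +8 =244
r39=100111 pc4: +16 =260
r40=101000 pc2: +4 =264
r41=101001 pc3: +8 =272
r42=101010 pc3: +8 =280
r43=101011 pc4: +16 =296
r44=101100 pc3: +8 =304
r45=101101 pc4: +16 =320
r46=101110 pc4: +16 =336
r47=101111 pc5: +32 =368
r48=110000 pc2: +4 =372
r49=110001 pc3: +8 =380
r50=110010 pc3: +8 =388
r51=110011 pc4: +16 =404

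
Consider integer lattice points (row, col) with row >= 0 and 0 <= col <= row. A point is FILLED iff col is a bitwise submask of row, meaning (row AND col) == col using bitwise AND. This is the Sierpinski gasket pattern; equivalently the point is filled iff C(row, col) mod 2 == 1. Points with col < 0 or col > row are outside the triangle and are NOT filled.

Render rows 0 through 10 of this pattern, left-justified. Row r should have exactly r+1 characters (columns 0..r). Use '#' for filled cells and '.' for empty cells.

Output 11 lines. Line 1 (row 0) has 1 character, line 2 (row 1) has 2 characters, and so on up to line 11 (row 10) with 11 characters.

r0=0: #
r1=1: ##
r2=10: #.#
r3=11: ####
r4=100: #...#
r5=101: ##..##
r6=110: #.#.#.#
r7=111: ########
r8=1000: #.......#
r9=1001: ##......##
r10=1010: #.#.....#.#

Answer: #
##
#.#
####
#...#
##..##
#.#.#.#
########
#.......#
##......##
#.#.....#.#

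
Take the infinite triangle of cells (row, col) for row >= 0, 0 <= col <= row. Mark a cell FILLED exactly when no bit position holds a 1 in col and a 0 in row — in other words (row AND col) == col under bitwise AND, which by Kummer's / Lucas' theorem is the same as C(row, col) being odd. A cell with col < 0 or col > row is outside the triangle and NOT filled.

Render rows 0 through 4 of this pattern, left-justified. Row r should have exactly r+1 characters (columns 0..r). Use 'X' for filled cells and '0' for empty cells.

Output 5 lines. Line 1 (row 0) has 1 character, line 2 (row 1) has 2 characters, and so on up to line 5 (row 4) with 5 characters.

r0=0: X
r1=1: XX
r2=10: X0X
r3=11: XXXX
r4=100: X000X

Answer: X
XX
X0X
XXXX
X000X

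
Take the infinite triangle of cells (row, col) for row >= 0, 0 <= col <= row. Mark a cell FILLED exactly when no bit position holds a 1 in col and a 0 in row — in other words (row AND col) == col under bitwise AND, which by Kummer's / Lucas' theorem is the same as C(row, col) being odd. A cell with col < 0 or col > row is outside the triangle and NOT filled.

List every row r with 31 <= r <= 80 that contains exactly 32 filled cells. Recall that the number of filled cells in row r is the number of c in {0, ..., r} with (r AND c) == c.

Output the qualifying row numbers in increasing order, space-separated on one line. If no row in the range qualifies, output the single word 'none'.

Row r has 2^popcount(r) filled cells, so we need popcount(r) = log2(32) = 5.
Scan r = 31..80 and keep those with exactly 5 one-bits:
r=31=11111 popcount=5 -> KEEP
r=32=100000 popcount=1 -> skip
r=33=100001 popcount=2 -> skip
r=34=100010 popcount=2 -> skip
r=35=100011 popcount=3 -> skip
r=36=100100 popcount=2 -> skip
r=37=100101 popcount=3 -> skip
r=38=100110 popcount=3 -> skip
r=39=100111 popcount=4 -> skip
r=40=101000 popcount=2 -> skip
r=41=101001 popcount=3 -> skip
r=42=101010 popcount=3 -> skip
r=43=101011 popcount=4 -> skip
r=44=101100 popcount=3 -> skip
r=45=101101 popcount=4 -> skip
r=46=101110 popcount=4 -> skip
r=47=101111 popcount=5 -> KEEP
r=48=110000 popcount=2 -> skip
r=49=110001 popcount=3 -> skip
r=50=110010 popcount=3 -> skip
r=51=110011 popcount=4 -> skip
r=52=110100 popcount=3 -> skip
r=53=110101 popcount=4 -> skip
r=54=110110 popcount=4 -> skip
r=55=110111 popcount=5 -> KEEP
r=56=111000 popcount=3 -> skip
r=57=111001 popcount=4 -> skip
r=58=111010 popcount=4 -> skip
r=59=111011 popcount=5 -> KEEP
r=60=111100 popcount=4 -> skip
r=61=111101 popcount=5 -> KEEP
r=62=111110 popcount=5 -> KEEP
r=63=111111 popcount=6 -> skip
r=64=1000000 popcount=1 -> skip
r=65=1000001 popcount=2 -> skip
r=66=1000010 popcount=2 -> skip
r=67=1000011 popcount=3 -> skip
r=68=1000100 popcount=2 -> skip
r=69=1000101 popcount=3 -> skip
r=70=1000110 popcount=3 -> skip
r=71=1000111 popcount=4 -> skip
r=72=1001000 popcount=2 -> skip
r=73=1001001 popcount=3 -> skip
r=74=1001010 popcount=3 -> skip
r=75=1001011 popcount=4 -> skip
r=76=1001100 popcount=3 -> skip
r=77=1001101 popcount=4 -> skip
r=78=1001110 popcount=4 -> skip
r=79=1001111 popcount=5 -> KEEP
r=80=1010000 popcount=2 -> skip
Kept rows: 31 47 55 59 61 62 79

Answer: 31 47 55 59 61 62 79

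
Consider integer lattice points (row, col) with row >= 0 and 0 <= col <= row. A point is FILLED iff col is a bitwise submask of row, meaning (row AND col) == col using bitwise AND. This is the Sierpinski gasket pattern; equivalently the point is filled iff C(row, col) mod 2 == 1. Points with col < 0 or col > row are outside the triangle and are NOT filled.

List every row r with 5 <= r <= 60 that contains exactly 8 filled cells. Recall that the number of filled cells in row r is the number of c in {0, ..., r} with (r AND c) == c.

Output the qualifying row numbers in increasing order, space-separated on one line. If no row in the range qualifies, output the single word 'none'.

Answer: 7 11 13 14 19 21 22 25 26 28 35 37 38 41 42 44 49 50 52 56

Derivation:
Row r has 2^popcount(r) filled cells, so we need popcount(r) = log2(8) = 3.
Scan r = 5..60 and keep those with exactly 3 one-bits:
r=5=101 popcount=2 -> skip
r=6=110 popcount=2 -> skip
r=7=111 popcount=3 -> KEEP
r=8=1000 popcount=1 -> skip
r=9=1001 popcount=2 -> skip
r=10=1010 popcount=2 -> skip
r=11=1011 popcount=3 -> KEEP
r=12=1100 popcount=2 -> skip
r=13=1101 popcount=3 -> KEEP
r=14=1110 popcount=3 -> KEEP
r=15=1111 popcount=4 -> skip
r=16=10000 popcount=1 -> skip
r=17=10001 popcount=2 -> skip
r=18=10010 popcount=2 -> skip
r=19=10011 popcount=3 -> KEEP
r=20=10100 popcount=2 -> skip
r=21=10101 popcount=3 -> KEEP
r=22=10110 popcount=3 -> KEEP
r=23=10111 popcount=4 -> skip
r=24=11000 popcount=2 -> skip
r=25=11001 popcount=3 -> KEEP
r=26=11010 popcount=3 -> KEEP
r=27=11011 popcount=4 -> skip
r=28=11100 popcount=3 -> KEEP
r=29=11101 popcount=4 -> skip
r=30=11110 popcount=4 -> skip
r=31=11111 popcount=5 -> skip
r=32=100000 popcount=1 -> skip
r=33=100001 popcount=2 -> skip
r=34=100010 popcount=2 -> skip
r=35=100011 popcount=3 -> KEEP
r=36=100100 popcount=2 -> skip
r=37=100101 popcount=3 -> KEEP
r=38=100110 popcount=3 -> KEEP
r=39=100111 popcount=4 -> skip
r=40=101000 popcount=2 -> skip
r=41=101001 popcount=3 -> KEEP
r=42=101010 popcount=3 -> KEEP
r=43=101011 popcount=4 -> skip
r=44=101100 popcount=3 -> KEEP
r=45=101101 popcount=4 -> skip
r=46=101110 popcount=4 -> skip
r=47=101111 popcount=5 -> skip
r=48=110000 popcount=2 -> skip
r=49=110001 popcount=3 -> KEEP
r=50=110010 popcount=3 -> KEEP
r=51=110011 popcount=4 -> skip
r=52=110100 popcount=3 -> KEEP
r=53=110101 popcount=4 -> skip
r=54=110110 popcount=4 -> skip
r=55=110111 popcount=5 -> skip
r=56=111000 popcount=3 -> KEEP
r=57=111001 popcount=4 -> skip
r=58=111010 popcount=4 -> skip
r=59=111011 popcount=5 -> skip
r=60=111100 popcount=4 -> skip
Kept rows: 7 11 13 14 19 21 22 25 26 28 35 37 38 41 42 44 49 50 52 56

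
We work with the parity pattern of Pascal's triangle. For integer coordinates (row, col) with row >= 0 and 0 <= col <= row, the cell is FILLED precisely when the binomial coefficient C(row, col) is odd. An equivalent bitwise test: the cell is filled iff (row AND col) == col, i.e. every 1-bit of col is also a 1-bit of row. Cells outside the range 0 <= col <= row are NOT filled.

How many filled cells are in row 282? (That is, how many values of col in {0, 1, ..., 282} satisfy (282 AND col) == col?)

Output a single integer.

Answer: 16

Derivation:
282 in binary = 100011010
popcount(282) = number of 1-bits in 100011010 = 4
A col c satisfies (282 AND c) == c iff every set bit of c is also set in 282; each of the 4 set bits of 282 can independently be on or off in c.
count = 2^4 = 16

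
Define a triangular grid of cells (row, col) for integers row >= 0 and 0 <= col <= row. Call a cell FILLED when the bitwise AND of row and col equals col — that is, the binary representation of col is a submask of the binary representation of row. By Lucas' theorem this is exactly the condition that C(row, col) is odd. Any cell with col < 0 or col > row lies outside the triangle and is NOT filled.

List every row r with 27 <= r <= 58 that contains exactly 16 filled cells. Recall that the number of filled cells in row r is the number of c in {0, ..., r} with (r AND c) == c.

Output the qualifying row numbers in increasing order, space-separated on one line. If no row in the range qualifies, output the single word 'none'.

Answer: 27 29 30 39 43 45 46 51 53 54 57 58

Derivation:
Row r has 2^popcount(r) filled cells, so we need popcount(r) = log2(16) = 4.
Scan r = 27..58 and keep those with exactly 4 one-bits:
r=27=11011 popcount=4 -> KEEP
r=28=11100 popcount=3 -> skip
r=29=11101 popcount=4 -> KEEP
r=30=11110 popcount=4 -> KEEP
r=31=11111 popcount=5 -> skip
r=32=100000 popcount=1 -> skip
r=33=100001 popcount=2 -> skip
r=34=100010 popcount=2 -> skip
r=35=100011 popcount=3 -> skip
r=36=100100 popcount=2 -> skip
r=37=100101 popcount=3 -> skip
r=38=100110 popcount=3 -> skip
r=39=100111 popcount=4 -> KEEP
r=40=101000 popcount=2 -> skip
r=41=101001 popcount=3 -> skip
r=42=101010 popcount=3 -> skip
r=43=101011 popcount=4 -> KEEP
r=44=101100 popcount=3 -> skip
r=45=101101 popcount=4 -> KEEP
r=46=101110 popcount=4 -> KEEP
r=47=101111 popcount=5 -> skip
r=48=110000 popcount=2 -> skip
r=49=110001 popcount=3 -> skip
r=50=110010 popcount=3 -> skip
r=51=110011 popcount=4 -> KEEP
r=52=110100 popcount=3 -> skip
r=53=110101 popcount=4 -> KEEP
r=54=110110 popcount=4 -> KEEP
r=55=110111 popcount=5 -> skip
r=56=111000 popcount=3 -> skip
r=57=111001 popcount=4 -> KEEP
r=58=111010 popcount=4 -> KEEP
Kept rows: 27 29 30 39 43 45 46 51 53 54 57 58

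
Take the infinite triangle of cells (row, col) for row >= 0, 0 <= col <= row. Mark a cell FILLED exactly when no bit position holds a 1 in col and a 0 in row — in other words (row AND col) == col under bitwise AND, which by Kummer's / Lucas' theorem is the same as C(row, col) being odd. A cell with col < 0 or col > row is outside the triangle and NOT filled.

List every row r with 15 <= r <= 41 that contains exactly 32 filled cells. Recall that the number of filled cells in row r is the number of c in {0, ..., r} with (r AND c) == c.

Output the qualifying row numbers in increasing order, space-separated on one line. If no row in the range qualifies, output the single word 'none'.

Row r has 2^popcount(r) filled cells, so we need popcount(r) = log2(32) = 5.
Scan r = 15..41 and keep those with exactly 5 one-bits:
r=15=1111 popcount=4 -> skip
r=16=10000 popcount=1 -> skip
r=17=10001 popcount=2 -> skip
r=18=10010 popcount=2 -> skip
r=19=10011 popcount=3 -> skip
r=20=10100 popcount=2 -> skip
r=21=10101 popcount=3 -> skip
r=22=10110 popcount=3 -> skip
r=23=10111 popcount=4 -> skip
r=24=11000 popcount=2 -> skip
r=25=11001 popcount=3 -> skip
r=26=11010 popcount=3 -> skip
r=27=11011 popcount=4 -> skip
r=28=11100 popcount=3 -> skip
r=29=11101 popcount=4 -> skip
r=30=11110 popcount=4 -> skip
r=31=11111 popcount=5 -> KEEP
r=32=100000 popcount=1 -> skip
r=33=100001 popcount=2 -> skip
r=34=100010 popcount=2 -> skip
r=35=100011 popcount=3 -> skip
r=36=100100 popcount=2 -> skip
r=37=100101 popcount=3 -> skip
r=38=100110 popcount=3 -> skip
r=39=100111 popcount=4 -> skip
r=40=101000 popcount=2 -> skip
r=41=101001 popcount=3 -> skip
Kept rows: 31

Answer: 31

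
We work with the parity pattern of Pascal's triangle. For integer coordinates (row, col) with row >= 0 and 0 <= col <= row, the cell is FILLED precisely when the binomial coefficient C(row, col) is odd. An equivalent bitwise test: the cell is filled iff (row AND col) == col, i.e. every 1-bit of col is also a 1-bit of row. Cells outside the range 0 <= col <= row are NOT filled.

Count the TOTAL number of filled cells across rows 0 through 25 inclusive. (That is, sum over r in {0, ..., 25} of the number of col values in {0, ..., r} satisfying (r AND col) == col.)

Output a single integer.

r0=0 pc0: +1 =1
r1=1 pc1: +2 =3
r2=10 pc1: +2 =5
r3=11 pc2: +4 =9
r4=100 pc1: +2 =11
r5=101 pc2: +4 =15
r6=110 pc2: +4 =19
r7=111 pc3: +8 =27
r8=1000 pc1: +2 =29
r9=1001 pc2: +4 =33
r10=1010 pc2: +4 =37
r11=1011 pc3: +8 =45
r12=1100 pc2: +4 =49
r13=1101 pc3: +8 =57
r14=1110 pc3: +8 =65
r15=1111 pc4: +16 =81
r16=10000 pc1: +2 =83
r17=10001 pc2: +4 =87
r18=10010 pc2: +4 =91
r19=10011 pc3: +8 =99
r20=10100 pc2: +4 =103
r21=10101 pc3: +8 =111
r22=10110 pc3: +8 =119
r23=10111 pc4: +16 =135
r24=11000 pc2: +4 =139
r25=11001 pc3: +8 =147

Answer: 147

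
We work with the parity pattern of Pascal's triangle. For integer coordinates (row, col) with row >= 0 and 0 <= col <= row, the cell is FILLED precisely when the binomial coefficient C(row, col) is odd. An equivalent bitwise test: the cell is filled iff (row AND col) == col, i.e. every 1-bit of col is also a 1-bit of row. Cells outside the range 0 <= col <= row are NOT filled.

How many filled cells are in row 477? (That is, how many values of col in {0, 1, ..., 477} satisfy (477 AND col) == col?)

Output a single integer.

Answer: 128

Derivation:
477 in binary = 111011101
popcount(477) = number of 1-bits in 111011101 = 7
A col c satisfies (477 AND c) == c iff every set bit of c is also set in 477; each of the 7 set bits of 477 can independently be on or off in c.
count = 2^7 = 128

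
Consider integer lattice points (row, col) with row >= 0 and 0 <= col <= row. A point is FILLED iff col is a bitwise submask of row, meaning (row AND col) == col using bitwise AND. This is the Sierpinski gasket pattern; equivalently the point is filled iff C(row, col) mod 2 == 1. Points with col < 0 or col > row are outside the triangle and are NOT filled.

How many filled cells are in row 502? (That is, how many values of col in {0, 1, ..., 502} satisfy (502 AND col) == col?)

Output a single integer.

502 in binary = 111110110
popcount(502) = number of 1-bits in 111110110 = 7
A col c satisfies (502 AND c) == c iff every set bit of c is also set in 502; each of the 7 set bits of 502 can independently be on or off in c.
count = 2^7 = 128

Answer: 128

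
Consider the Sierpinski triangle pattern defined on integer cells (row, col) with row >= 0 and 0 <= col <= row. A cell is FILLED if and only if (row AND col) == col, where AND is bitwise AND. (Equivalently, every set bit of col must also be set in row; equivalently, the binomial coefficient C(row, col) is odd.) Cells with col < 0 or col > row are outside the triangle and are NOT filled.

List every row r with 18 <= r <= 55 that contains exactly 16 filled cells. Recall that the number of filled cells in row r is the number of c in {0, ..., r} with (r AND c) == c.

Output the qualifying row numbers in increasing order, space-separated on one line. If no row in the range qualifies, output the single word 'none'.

Row r has 2^popcount(r) filled cells, so we need popcount(r) = log2(16) = 4.
Scan r = 18..55 and keep those with exactly 4 one-bits:
r=18=10010 popcount=2 -> skip
r=19=10011 popcount=3 -> skip
r=20=10100 popcount=2 -> skip
r=21=10101 popcount=3 -> skip
r=22=10110 popcount=3 -> skip
r=23=10111 popcount=4 -> KEEP
r=24=11000 popcount=2 -> skip
r=25=11001 popcount=3 -> skip
r=26=11010 popcount=3 -> skip
r=27=11011 popcount=4 -> KEEP
r=28=11100 popcount=3 -> skip
r=29=11101 popcount=4 -> KEEP
r=30=11110 popcount=4 -> KEEP
r=31=11111 popcount=5 -> skip
r=32=100000 popcount=1 -> skip
r=33=100001 popcount=2 -> skip
r=34=100010 popcount=2 -> skip
r=35=100011 popcount=3 -> skip
r=36=100100 popcount=2 -> skip
r=37=100101 popcount=3 -> skip
r=38=100110 popcount=3 -> skip
r=39=100111 popcount=4 -> KEEP
r=40=101000 popcount=2 -> skip
r=41=101001 popcount=3 -> skip
r=42=101010 popcount=3 -> skip
r=43=101011 popcount=4 -> KEEP
r=44=101100 popcount=3 -> skip
r=45=101101 popcount=4 -> KEEP
r=46=101110 popcount=4 -> KEEP
r=47=101111 popcount=5 -> skip
r=48=110000 popcount=2 -> skip
r=49=110001 popcount=3 -> skip
r=50=110010 popcount=3 -> skip
r=51=110011 popcount=4 -> KEEP
r=52=110100 popcount=3 -> skip
r=53=110101 popcount=4 -> KEEP
r=54=110110 popcount=4 -> KEEP
r=55=110111 popcount=5 -> skip
Kept rows: 23 27 29 30 39 43 45 46 51 53 54

Answer: 23 27 29 30 39 43 45 46 51 53 54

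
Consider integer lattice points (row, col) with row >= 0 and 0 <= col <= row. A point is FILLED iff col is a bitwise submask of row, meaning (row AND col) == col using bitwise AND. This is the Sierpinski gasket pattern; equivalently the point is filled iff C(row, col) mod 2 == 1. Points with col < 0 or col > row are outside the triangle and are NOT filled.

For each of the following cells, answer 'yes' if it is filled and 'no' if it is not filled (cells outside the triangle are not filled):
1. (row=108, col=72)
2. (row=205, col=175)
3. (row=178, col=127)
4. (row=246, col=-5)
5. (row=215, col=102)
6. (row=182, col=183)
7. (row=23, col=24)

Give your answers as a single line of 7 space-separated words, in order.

Answer: yes no no no no no no

Derivation:
(108,72): row=0b1101100, col=0b1001000, row AND col = 0b1001000 = 72; 72 == 72 -> filled
(205,175): row=0b11001101, col=0b10101111, row AND col = 0b10001101 = 141; 141 != 175 -> empty
(178,127): row=0b10110010, col=0b1111111, row AND col = 0b110010 = 50; 50 != 127 -> empty
(246,-5): col outside [0, 246] -> not filled
(215,102): row=0b11010111, col=0b1100110, row AND col = 0b1000110 = 70; 70 != 102 -> empty
(182,183): col outside [0, 182] -> not filled
(23,24): col outside [0, 23] -> not filled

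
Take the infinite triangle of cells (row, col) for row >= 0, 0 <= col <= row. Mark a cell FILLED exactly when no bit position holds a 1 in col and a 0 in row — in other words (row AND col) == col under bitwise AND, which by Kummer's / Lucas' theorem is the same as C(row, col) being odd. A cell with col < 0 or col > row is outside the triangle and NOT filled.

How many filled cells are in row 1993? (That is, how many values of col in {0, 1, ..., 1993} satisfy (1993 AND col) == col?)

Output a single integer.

1993 in binary = 11111001001
popcount(1993) = number of 1-bits in 11111001001 = 7
A col c satisfies (1993 AND c) == c iff every set bit of c is also set in 1993; each of the 7 set bits of 1993 can independently be on or off in c.
count = 2^7 = 128

Answer: 128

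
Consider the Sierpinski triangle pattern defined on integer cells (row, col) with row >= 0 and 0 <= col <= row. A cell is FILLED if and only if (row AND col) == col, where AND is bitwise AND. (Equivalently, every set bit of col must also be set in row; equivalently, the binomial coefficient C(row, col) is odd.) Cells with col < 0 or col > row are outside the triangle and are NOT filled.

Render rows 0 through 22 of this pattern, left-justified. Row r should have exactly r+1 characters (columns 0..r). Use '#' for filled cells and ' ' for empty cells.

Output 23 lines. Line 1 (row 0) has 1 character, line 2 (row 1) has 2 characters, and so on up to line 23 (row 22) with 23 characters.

Answer: #
##
# #
####
#   #
##  ##
# # # #
########
#       #
##      ##
# #     # #
####    ####
#   #   #   #
##  ##  ##  ##
# # # # # # # #
################
#               #
##              ##
# #             # #
####            ####
#   #           #   #
##  ##          ##  ##
# # # #         # # # #

Derivation:
r0=0: #
r1=1: ##
r2=10: # #
r3=11: ####
r4=100: #   #
r5=101: ##  ##
r6=110: # # # #
r7=111: ########
r8=1000: #       #
r9=1001: ##      ##
r10=1010: # #     # #
r11=1011: ####    ####
r12=1100: #   #   #   #
r13=1101: ##  ##  ##  ##
r14=1110: # # # # # # # #
r15=1111: ################
r16=10000: #               #
r17=10001: ##              ##
r18=10010: # #             # #
r19=10011: ####            ####
r20=10100: #   #           #   #
r21=10101: ##  ##          ##  ##
r22=10110: # # # #         # # # #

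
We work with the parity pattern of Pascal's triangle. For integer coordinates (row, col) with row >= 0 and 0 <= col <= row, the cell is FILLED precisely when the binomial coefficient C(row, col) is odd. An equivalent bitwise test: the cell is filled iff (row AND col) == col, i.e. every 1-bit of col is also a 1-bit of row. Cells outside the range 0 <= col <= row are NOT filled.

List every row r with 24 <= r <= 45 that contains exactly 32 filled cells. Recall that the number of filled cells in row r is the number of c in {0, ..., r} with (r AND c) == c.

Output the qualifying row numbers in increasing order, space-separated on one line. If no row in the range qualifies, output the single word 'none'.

Answer: 31

Derivation:
Row r has 2^popcount(r) filled cells, so we need popcount(r) = log2(32) = 5.
Scan r = 24..45 and keep those with exactly 5 one-bits:
r=24=11000 popcount=2 -> skip
r=25=11001 popcount=3 -> skip
r=26=11010 popcount=3 -> skip
r=27=11011 popcount=4 -> skip
r=28=11100 popcount=3 -> skip
r=29=11101 popcount=4 -> skip
r=30=11110 popcount=4 -> skip
r=31=11111 popcount=5 -> KEEP
r=32=100000 popcount=1 -> skip
r=33=100001 popcount=2 -> skip
r=34=100010 popcount=2 -> skip
r=35=100011 popcount=3 -> skip
r=36=100100 popcount=2 -> skip
r=37=100101 popcount=3 -> skip
r=38=100110 popcount=3 -> skip
r=39=100111 popcount=4 -> skip
r=40=101000 popcount=2 -> skip
r=41=101001 popcount=3 -> skip
r=42=101010 popcount=3 -> skip
r=43=101011 popcount=4 -> skip
r=44=101100 popcount=3 -> skip
r=45=101101 popcount=4 -> skip
Kept rows: 31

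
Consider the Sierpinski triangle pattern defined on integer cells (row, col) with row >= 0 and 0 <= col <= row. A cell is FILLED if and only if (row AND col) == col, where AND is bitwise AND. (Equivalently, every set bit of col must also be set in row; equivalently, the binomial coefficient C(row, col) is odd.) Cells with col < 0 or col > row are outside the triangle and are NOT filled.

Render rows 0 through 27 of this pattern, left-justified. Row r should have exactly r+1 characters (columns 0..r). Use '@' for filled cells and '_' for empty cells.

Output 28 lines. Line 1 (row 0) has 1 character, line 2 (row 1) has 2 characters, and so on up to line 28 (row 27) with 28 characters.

r0=0: @
r1=1: @@
r2=10: @_@
r3=11: @@@@
r4=100: @___@
r5=101: @@__@@
r6=110: @_@_@_@
r7=111: @@@@@@@@
r8=1000: @_______@
r9=1001: @@______@@
r10=1010: @_@_____@_@
r11=1011: @@@@____@@@@
r12=1100: @___@___@___@
r13=1101: @@__@@__@@__@@
r14=1110: @_@_@_@_@_@_@_@
r15=1111: @@@@@@@@@@@@@@@@
r16=10000: @_______________@
r17=10001: @@______________@@
r18=10010: @_@_____________@_@
r19=10011: @@@@____________@@@@
r20=10100: @___@___________@___@
r21=10101: @@__@@__________@@__@@
r22=10110: @_@_@_@_________@_@_@_@
r23=10111: @@@@@@@@________@@@@@@@@
r24=11000: @_______@_______@_______@
r25=11001: @@______@@______@@______@@
r26=11010: @_@_____@_@_____@_@_____@_@
r27=11011: @@@@____@@@@____@@@@____@@@@

Answer: @
@@
@_@
@@@@
@___@
@@__@@
@_@_@_@
@@@@@@@@
@_______@
@@______@@
@_@_____@_@
@@@@____@@@@
@___@___@___@
@@__@@__@@__@@
@_@_@_@_@_@_@_@
@@@@@@@@@@@@@@@@
@_______________@
@@______________@@
@_@_____________@_@
@@@@____________@@@@
@___@___________@___@
@@__@@__________@@__@@
@_@_@_@_________@_@_@_@
@@@@@@@@________@@@@@@@@
@_______@_______@_______@
@@______@@______@@______@@
@_@_____@_@_____@_@_____@_@
@@@@____@@@@____@@@@____@@@@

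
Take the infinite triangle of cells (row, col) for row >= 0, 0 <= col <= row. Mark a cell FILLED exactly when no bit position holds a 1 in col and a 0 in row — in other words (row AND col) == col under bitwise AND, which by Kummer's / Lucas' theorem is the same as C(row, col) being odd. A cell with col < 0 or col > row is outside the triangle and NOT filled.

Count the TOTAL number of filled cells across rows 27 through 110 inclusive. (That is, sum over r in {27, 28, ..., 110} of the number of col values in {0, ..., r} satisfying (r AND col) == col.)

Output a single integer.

r27=11011 pc4: +16 =16
r28=11100 pc3: +8 =24
r29=11101 pc4: +16 =40
r30=11110 pc4: +16 =56
r31=11111 pc5: +32 =88
r32=100000 pc1: +2 =90
r33=100001 pc2: +4 =94
r34=100010 pc2: +4 =98
r35=100011 pc3: +8 =106
r36=100100 pc2: +4 =110
r37=100101 pc3: +8 =118
r38=100110 pc3: +8 =126
r39=100111 pc4: +16 =142
r40=101000 pc2: +4 =146
r41=101001 pc3: +8 =154
r42=101010 pc3: +8 =162
r43=101011 pc4: +16 =178
r44=101100 pc3: +8 =186
r45=101101 pc4: +16 =202
r46=101110 pc4: +16 =218
r47=101111 pc5: +32 =250
r48=110000 pc2: +4 =254
r49=110001 pc3: +8 =262
r50=110010 pc3: +8 =270
r51=110011 pc4: +16 =286
r52=110100 pc3: +8 =294
r53=110101 pc4: +16 =310
r54=110110 pc4: +16 =326
r55=110111 pc5: +32 =358
r56=111000 pc3: +8 =366
r57=111001 pc4: +16 =382
r58=111010 pc4: +16 =398
r59=111011 pc5: +32 =430
r60=111100 pc4: +16 =446
r61=111101 pc5: +32 =478
r62=111110 pc5: +32 =510
r63=111111 pc6: +64 =574
r64=1000000 pc1: +2 =576
r65=1000001 pc2: +4 =580
r66=1000010 pc2: +4 =584
r67=1000011 pc3: +8 =592
r68=1000100 pc2: +4 =596
r69=1000101 pc3: +8 =604
r70=1000110 pc3: +8 =612
r71=1000111 pc4: +16 =628
r72=1001000 pc2: +4 =632
r73=1001001 pc3: +8 =640
r74=1001010 pc3: +8 =648
r75=1001011 pc4: +16 =664
r76=1001100 pc3: +8 =672
r77=1001101 pc4: +16 =688
r78=1001110 pc4: +16 =704
r79=1001111 pc5: +32 =736
r80=1010000 pc2: +4 =740
r81=1010001 pc3: +8 =748
r82=1010010 pc3: +8 =756
r83=1010011 pc4: +16 =772
r84=1010100 pc3: +8 =780
r85=1010101 pc4: +16 =796
r86=1010110 pc4: +16 =812
r87=1010111 pc5: +32 =844
r88=1011000 pc3: +8 =852
r89=1011001 pc4: +16 =868
r90=1011010 pc4: +16 =884
r91=1011011 pc5: +32 =916
r92=1011100 pc4: +16 =932
r93=1011101 pc5: +32 =964
r94=1011110 pc5: +32 =996
r95=1011111 pc6: +64 =1060
r96=1100000 pc2: +4 =1064
r97=1100001 pc3: +8 =1072
r98=1100010 pc3: +8 =1080
r99=1100011 pc4: +16 =1096
r100=1100100 pc3: +8 =1104
r101=1100101 pc4: +16 =1120
r102=1100110 pc4: +16 =1136
r103=1100111 pc5: +32 =1168
r104=1101000 pc3: +8 =1176
r105=1101001 pc4: +16 =1192
r106=1101010 pc4: +16 =1208
r107=1101011 pc5: +32 =1240
r108=1101100 pc4: +16 =1256
r109=1101101 pc5: +32 =1288
r110=1101110 pc5: +32 =1320

Answer: 1320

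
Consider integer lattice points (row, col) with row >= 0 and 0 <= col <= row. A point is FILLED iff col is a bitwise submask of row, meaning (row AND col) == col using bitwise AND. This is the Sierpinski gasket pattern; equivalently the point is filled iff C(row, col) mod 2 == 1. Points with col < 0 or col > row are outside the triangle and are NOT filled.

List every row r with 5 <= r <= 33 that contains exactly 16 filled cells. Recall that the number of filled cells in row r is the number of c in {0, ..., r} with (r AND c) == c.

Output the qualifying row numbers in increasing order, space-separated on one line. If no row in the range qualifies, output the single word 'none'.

Answer: 15 23 27 29 30

Derivation:
Row r has 2^popcount(r) filled cells, so we need popcount(r) = log2(16) = 4.
Scan r = 5..33 and keep those with exactly 4 one-bits:
r=5=101 popcount=2 -> skip
r=6=110 popcount=2 -> skip
r=7=111 popcount=3 -> skip
r=8=1000 popcount=1 -> skip
r=9=1001 popcount=2 -> skip
r=10=1010 popcount=2 -> skip
r=11=1011 popcount=3 -> skip
r=12=1100 popcount=2 -> skip
r=13=1101 popcount=3 -> skip
r=14=1110 popcount=3 -> skip
r=15=1111 popcount=4 -> KEEP
r=16=10000 popcount=1 -> skip
r=17=10001 popcount=2 -> skip
r=18=10010 popcount=2 -> skip
r=19=10011 popcount=3 -> skip
r=20=10100 popcount=2 -> skip
r=21=10101 popcount=3 -> skip
r=22=10110 popcount=3 -> skip
r=23=10111 popcount=4 -> KEEP
r=24=11000 popcount=2 -> skip
r=25=11001 popcount=3 -> skip
r=26=11010 popcount=3 -> skip
r=27=11011 popcount=4 -> KEEP
r=28=11100 popcount=3 -> skip
r=29=11101 popcount=4 -> KEEP
r=30=11110 popcount=4 -> KEEP
r=31=11111 popcount=5 -> skip
r=32=100000 popcount=1 -> skip
r=33=100001 popcount=2 -> skip
Kept rows: 15 23 27 29 30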